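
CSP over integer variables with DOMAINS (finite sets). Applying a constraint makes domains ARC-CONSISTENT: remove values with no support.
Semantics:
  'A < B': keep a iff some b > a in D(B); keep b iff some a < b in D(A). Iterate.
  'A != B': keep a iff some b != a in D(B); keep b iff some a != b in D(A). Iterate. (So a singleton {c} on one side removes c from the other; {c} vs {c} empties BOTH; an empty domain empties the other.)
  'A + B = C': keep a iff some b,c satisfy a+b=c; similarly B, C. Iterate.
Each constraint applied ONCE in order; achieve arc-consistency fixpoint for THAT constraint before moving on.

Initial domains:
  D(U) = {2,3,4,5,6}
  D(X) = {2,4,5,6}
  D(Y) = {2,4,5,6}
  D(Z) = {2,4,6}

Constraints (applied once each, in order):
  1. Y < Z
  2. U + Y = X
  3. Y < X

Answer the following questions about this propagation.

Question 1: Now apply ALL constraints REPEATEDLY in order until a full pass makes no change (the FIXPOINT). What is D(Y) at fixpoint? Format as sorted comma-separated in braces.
pass 0 (initial): D(Y)={2,4,5,6}
pass 1: U {2,3,4,5,6}->{2,3,4}; X {2,4,5,6}->{4,5,6}; Y {2,4,5,6}->{2,4}; Z {2,4,6}->{4,6}
pass 2: no change
Fixpoint after 2 passes: D(Y) = {2,4}

Answer: {2,4}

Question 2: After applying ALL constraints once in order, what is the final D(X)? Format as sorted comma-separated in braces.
Constraint 1 (Y < Z) on D(Y)={2,4,5,6} D(Z)={2,4,6}: Y {2,4,5,6}->{2,4,5}; Z {2,4,6}->{4,6}
Constraint 2 (U + Y = X) on D(U)={2,3,4,5,6} D(Y)={2,4,5} D(X)={2,4,5,6}: U {2,3,4,5,6}->{2,3,4}; Y {2,4,5}->{2,4}; X {2,4,5,6}->{4,5,6}
Constraint 3 (Y < X) on D(Y)={2,4} D(X)={4,5,6}: no change
So after all 3 constraints: D(X) = {4,5,6}

Answer: {4,5,6}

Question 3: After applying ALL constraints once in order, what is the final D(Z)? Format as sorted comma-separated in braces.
Constraint 1 (Y < Z) on D(Y)={2,4,5,6} D(Z)={2,4,6}: Y {2,4,5,6}->{2,4,5}; Z {2,4,6}->{4,6}
Constraint 2 (U + Y = X) on D(U)={2,3,4,5,6} D(Y)={2,4,5} D(X)={2,4,5,6}: U {2,3,4,5,6}->{2,3,4}; Y {2,4,5}->{2,4}; X {2,4,5,6}->{4,5,6}
Constraint 3 (Y < X) on D(Y)={2,4} D(X)={4,5,6}: no change
So after all 3 constraints: D(Z) = {4,6}

Answer: {4,6}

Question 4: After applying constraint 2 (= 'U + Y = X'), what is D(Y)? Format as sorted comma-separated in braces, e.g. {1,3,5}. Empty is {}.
Answer: {2,4}

Derivation:
Constraint 1 (Y < Z) on D(Y)={2,4,5,6} D(Z)={2,4,6}: Y {2,4,5,6}->{2,4,5}; Z {2,4,6}->{4,6}
Constraint 2 (U + Y = X) on D(U)={2,3,4,5,6} D(Y)={2,4,5} D(X)={2,4,5,6}: U {2,3,4,5,6}->{2,3,4}; Y {2,4,5}->{2,4}; X {2,4,5,6}->{4,5,6}
So after constraint 2: D(Y) = {2,4}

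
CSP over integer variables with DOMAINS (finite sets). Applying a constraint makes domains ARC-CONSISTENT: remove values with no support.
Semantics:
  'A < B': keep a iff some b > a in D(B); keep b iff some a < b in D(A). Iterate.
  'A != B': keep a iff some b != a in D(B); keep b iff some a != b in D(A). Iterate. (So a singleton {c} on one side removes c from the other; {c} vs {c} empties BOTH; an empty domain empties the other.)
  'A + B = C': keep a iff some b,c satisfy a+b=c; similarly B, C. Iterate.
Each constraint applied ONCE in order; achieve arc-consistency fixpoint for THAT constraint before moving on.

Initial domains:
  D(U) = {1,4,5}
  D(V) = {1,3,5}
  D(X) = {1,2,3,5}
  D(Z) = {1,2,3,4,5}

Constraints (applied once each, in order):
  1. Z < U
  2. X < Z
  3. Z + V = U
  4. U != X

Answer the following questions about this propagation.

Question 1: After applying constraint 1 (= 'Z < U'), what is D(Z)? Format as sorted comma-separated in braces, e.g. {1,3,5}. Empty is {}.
Answer: {1,2,3,4}

Derivation:
Constraint 1 (Z < U) on D(Z)={1,2,3,4,5} D(U)={1,4,5}: Z {1,2,3,4,5}->{1,2,3,4}; U {1,4,5}->{4,5}
So after constraint 1: D(Z) = {1,2,3,4}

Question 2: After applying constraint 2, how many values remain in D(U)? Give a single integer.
Constraint 1 (Z < U) on D(Z)={1,2,3,4,5} D(U)={1,4,5}: Z {1,2,3,4,5}->{1,2,3,4}; U {1,4,5}->{4,5}
Constraint 2 (X < Z) on D(X)={1,2,3,5} D(Z)={1,2,3,4}: X {1,2,3,5}->{1,2,3}; Z {1,2,3,4}->{2,3,4}
So after constraint 2: D(U)={4,5}, size = 2

Answer: 2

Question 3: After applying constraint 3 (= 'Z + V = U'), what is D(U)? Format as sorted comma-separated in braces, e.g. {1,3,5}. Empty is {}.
Constraint 1 (Z < U) on D(Z)={1,2,3,4,5} D(U)={1,4,5}: Z {1,2,3,4,5}->{1,2,3,4}; U {1,4,5}->{4,5}
Constraint 2 (X < Z) on D(X)={1,2,3,5} D(Z)={1,2,3,4}: X {1,2,3,5}->{1,2,3}; Z {1,2,3,4}->{2,3,4}
Constraint 3 (Z + V = U) on D(Z)={2,3,4} D(V)={1,3,5} D(U)={4,5}: V {1,3,5}->{1,3}
So after constraint 3: D(U) = {4,5}

Answer: {4,5}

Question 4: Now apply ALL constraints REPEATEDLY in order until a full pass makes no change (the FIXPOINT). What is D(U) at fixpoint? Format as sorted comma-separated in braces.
Answer: {4,5}

Derivation:
pass 0 (initial): D(U)={1,4,5}
pass 1: U {1,4,5}->{4,5}; V {1,3,5}->{1,3}; X {1,2,3,5}->{1,2,3}; Z {1,2,3,4,5}->{2,3,4}
pass 2: no change
Fixpoint after 2 passes: D(U) = {4,5}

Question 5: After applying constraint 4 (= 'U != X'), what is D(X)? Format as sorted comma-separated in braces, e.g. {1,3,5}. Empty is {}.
Constraint 1 (Z < U) on D(Z)={1,2,3,4,5} D(U)={1,4,5}: Z {1,2,3,4,5}->{1,2,3,4}; U {1,4,5}->{4,5}
Constraint 2 (X < Z) on D(X)={1,2,3,5} D(Z)={1,2,3,4}: X {1,2,3,5}->{1,2,3}; Z {1,2,3,4}->{2,3,4}
Constraint 3 (Z + V = U) on D(Z)={2,3,4} D(V)={1,3,5} D(U)={4,5}: V {1,3,5}->{1,3}
Constraint 4 (U != X) on D(U)={4,5} D(X)={1,2,3}: no change
So after constraint 4: D(X) = {1,2,3}

Answer: {1,2,3}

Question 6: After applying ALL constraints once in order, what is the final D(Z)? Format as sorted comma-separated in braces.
Answer: {2,3,4}

Derivation:
Constraint 1 (Z < U) on D(Z)={1,2,3,4,5} D(U)={1,4,5}: Z {1,2,3,4,5}->{1,2,3,4}; U {1,4,5}->{4,5}
Constraint 2 (X < Z) on D(X)={1,2,3,5} D(Z)={1,2,3,4}: X {1,2,3,5}->{1,2,3}; Z {1,2,3,4}->{2,3,4}
Constraint 3 (Z + V = U) on D(Z)={2,3,4} D(V)={1,3,5} D(U)={4,5}: V {1,3,5}->{1,3}
Constraint 4 (U != X) on D(U)={4,5} D(X)={1,2,3}: no change
So after all 4 constraints: D(Z) = {2,3,4}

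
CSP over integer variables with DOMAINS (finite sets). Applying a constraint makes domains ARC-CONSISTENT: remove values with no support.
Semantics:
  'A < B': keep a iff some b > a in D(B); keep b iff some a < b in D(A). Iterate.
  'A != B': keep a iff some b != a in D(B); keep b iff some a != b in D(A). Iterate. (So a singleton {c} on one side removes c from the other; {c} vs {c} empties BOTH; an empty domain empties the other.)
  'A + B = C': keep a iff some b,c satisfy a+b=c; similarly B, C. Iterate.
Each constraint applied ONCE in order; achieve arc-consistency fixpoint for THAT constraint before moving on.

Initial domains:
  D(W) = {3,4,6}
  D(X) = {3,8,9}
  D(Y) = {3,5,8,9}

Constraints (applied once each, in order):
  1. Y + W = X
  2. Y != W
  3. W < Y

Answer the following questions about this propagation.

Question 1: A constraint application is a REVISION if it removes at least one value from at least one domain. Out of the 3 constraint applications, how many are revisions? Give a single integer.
Constraint 1 (Y + W = X) on D(Y)={3,5,8,9} D(W)={3,4,6} D(X)={3,8,9}: Y {3,5,8,9}->{3,5}; X {3,8,9}->{8,9} => REVISION
Constraint 2 (Y != W) on D(Y)={3,5} D(W)={3,4,6}: no change => not a revision
Constraint 3 (W < Y) on D(W)={3,4,6} D(Y)={3,5}: W {3,4,6}->{3,4}; Y {3,5}->{5} => REVISION
Total revisions = 2

Answer: 2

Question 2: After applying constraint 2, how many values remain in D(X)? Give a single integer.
Constraint 1 (Y + W = X) on D(Y)={3,5,8,9} D(W)={3,4,6} D(X)={3,8,9}: Y {3,5,8,9}->{3,5}; X {3,8,9}->{8,9}
Constraint 2 (Y != W) on D(Y)={3,5} D(W)={3,4,6}: no change
So after constraint 2: D(X)={8,9}, size = 2

Answer: 2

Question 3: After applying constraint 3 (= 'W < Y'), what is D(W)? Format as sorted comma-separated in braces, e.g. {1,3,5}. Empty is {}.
Constraint 1 (Y + W = X) on D(Y)={3,5,8,9} D(W)={3,4,6} D(X)={3,8,9}: Y {3,5,8,9}->{3,5}; X {3,8,9}->{8,9}
Constraint 2 (Y != W) on D(Y)={3,5} D(W)={3,4,6}: no change
Constraint 3 (W < Y) on D(W)={3,4,6} D(Y)={3,5}: W {3,4,6}->{3,4}; Y {3,5}->{5}
So after constraint 3: D(W) = {3,4}

Answer: {3,4}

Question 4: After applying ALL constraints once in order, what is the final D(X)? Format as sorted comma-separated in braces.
Constraint 1 (Y + W = X) on D(Y)={3,5,8,9} D(W)={3,4,6} D(X)={3,8,9}: Y {3,5,8,9}->{3,5}; X {3,8,9}->{8,9}
Constraint 2 (Y != W) on D(Y)={3,5} D(W)={3,4,6}: no change
Constraint 3 (W < Y) on D(W)={3,4,6} D(Y)={3,5}: W {3,4,6}->{3,4}; Y {3,5}->{5}
So after all 3 constraints: D(X) = {8,9}

Answer: {8,9}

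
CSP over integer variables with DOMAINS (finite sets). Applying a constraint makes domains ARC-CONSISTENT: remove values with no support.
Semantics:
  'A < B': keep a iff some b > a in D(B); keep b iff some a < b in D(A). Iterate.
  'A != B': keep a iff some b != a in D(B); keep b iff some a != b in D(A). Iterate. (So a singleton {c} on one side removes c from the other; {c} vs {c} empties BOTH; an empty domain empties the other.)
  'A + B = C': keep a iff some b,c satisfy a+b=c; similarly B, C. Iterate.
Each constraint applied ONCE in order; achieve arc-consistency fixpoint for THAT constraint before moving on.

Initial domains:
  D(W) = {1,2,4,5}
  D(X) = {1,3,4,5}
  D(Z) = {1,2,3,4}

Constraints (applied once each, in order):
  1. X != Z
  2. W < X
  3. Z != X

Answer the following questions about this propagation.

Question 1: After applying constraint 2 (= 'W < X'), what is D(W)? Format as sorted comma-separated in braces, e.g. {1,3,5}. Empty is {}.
Answer: {1,2,4}

Derivation:
Constraint 1 (X != Z) on D(X)={1,3,4,5} D(Z)={1,2,3,4}: no change
Constraint 2 (W < X) on D(W)={1,2,4,5} D(X)={1,3,4,5}: W {1,2,4,5}->{1,2,4}; X {1,3,4,5}->{3,4,5}
So after constraint 2: D(W) = {1,2,4}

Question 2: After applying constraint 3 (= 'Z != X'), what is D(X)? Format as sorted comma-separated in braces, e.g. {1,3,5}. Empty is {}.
Answer: {3,4,5}

Derivation:
Constraint 1 (X != Z) on D(X)={1,3,4,5} D(Z)={1,2,3,4}: no change
Constraint 2 (W < X) on D(W)={1,2,4,5} D(X)={1,3,4,5}: W {1,2,4,5}->{1,2,4}; X {1,3,4,5}->{3,4,5}
Constraint 3 (Z != X) on D(Z)={1,2,3,4} D(X)={3,4,5}: no change
So after constraint 3: D(X) = {3,4,5}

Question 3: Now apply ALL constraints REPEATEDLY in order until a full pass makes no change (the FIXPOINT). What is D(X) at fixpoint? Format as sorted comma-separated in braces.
pass 0 (initial): D(X)={1,3,4,5}
pass 1: W {1,2,4,5}->{1,2,4}; X {1,3,4,5}->{3,4,5}
pass 2: no change
Fixpoint after 2 passes: D(X) = {3,4,5}

Answer: {3,4,5}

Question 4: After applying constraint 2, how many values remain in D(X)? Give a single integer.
Constraint 1 (X != Z) on D(X)={1,3,4,5} D(Z)={1,2,3,4}: no change
Constraint 2 (W < X) on D(W)={1,2,4,5} D(X)={1,3,4,5}: W {1,2,4,5}->{1,2,4}; X {1,3,4,5}->{3,4,5}
So after constraint 2: D(X)={3,4,5}, size = 3

Answer: 3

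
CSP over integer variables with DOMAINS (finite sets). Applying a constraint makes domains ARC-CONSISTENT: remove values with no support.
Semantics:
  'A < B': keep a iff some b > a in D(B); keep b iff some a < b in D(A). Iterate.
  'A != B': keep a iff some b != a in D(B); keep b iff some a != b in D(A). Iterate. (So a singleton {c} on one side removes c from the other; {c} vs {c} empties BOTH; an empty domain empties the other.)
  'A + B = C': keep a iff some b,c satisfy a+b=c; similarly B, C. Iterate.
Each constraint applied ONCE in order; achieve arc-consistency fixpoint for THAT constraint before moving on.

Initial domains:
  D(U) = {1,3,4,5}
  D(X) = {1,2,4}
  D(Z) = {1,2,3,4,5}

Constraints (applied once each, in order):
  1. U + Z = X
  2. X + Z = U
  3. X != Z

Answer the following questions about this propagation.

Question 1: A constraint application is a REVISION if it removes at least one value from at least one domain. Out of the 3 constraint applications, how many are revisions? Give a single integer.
Constraint 1 (U + Z = X) on D(U)={1,3,4,5} D(Z)={1,2,3,4,5} D(X)={1,2,4}: U {1,3,4,5}->{1,3}; Z {1,2,3,4,5}->{1,3}; X {1,2,4}->{2,4} => REVISION
Constraint 2 (X + Z = U) on D(X)={2,4} D(Z)={1,3} D(U)={1,3}: X {2,4}->{2}; Z {1,3}->{1}; U {1,3}->{3} => REVISION
Constraint 3 (X != Z) on D(X)={2} D(Z)={1}: no change => not a revision
Total revisions = 2

Answer: 2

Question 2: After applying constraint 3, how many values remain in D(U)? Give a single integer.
Answer: 1

Derivation:
Constraint 1 (U + Z = X) on D(U)={1,3,4,5} D(Z)={1,2,3,4,5} D(X)={1,2,4}: U {1,3,4,5}->{1,3}; Z {1,2,3,4,5}->{1,3}; X {1,2,4}->{2,4}
Constraint 2 (X + Z = U) on D(X)={2,4} D(Z)={1,3} D(U)={1,3}: X {2,4}->{2}; Z {1,3}->{1}; U {1,3}->{3}
Constraint 3 (X != Z) on D(X)={2} D(Z)={1}: no change
So after constraint 3: D(U)={3}, size = 1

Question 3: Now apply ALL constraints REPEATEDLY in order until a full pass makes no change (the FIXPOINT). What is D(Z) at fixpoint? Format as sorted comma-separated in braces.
Answer: {}

Derivation:
pass 0 (initial): D(Z)={1,2,3,4,5}
pass 1: U {1,3,4,5}->{3}; X {1,2,4}->{2}; Z {1,2,3,4,5}->{1}
pass 2: U {3}->{}; X {2}->{}; Z {1}->{}
pass 3: no change
Fixpoint after 3 passes: D(Z) = {}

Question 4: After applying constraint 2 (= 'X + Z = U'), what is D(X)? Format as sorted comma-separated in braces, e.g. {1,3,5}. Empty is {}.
Constraint 1 (U + Z = X) on D(U)={1,3,4,5} D(Z)={1,2,3,4,5} D(X)={1,2,4}: U {1,3,4,5}->{1,3}; Z {1,2,3,4,5}->{1,3}; X {1,2,4}->{2,4}
Constraint 2 (X + Z = U) on D(X)={2,4} D(Z)={1,3} D(U)={1,3}: X {2,4}->{2}; Z {1,3}->{1}; U {1,3}->{3}
So after constraint 2: D(X) = {2}

Answer: {2}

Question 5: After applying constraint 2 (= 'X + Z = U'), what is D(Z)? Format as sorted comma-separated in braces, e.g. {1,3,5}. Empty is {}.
Constraint 1 (U + Z = X) on D(U)={1,3,4,5} D(Z)={1,2,3,4,5} D(X)={1,2,4}: U {1,3,4,5}->{1,3}; Z {1,2,3,4,5}->{1,3}; X {1,2,4}->{2,4}
Constraint 2 (X + Z = U) on D(X)={2,4} D(Z)={1,3} D(U)={1,3}: X {2,4}->{2}; Z {1,3}->{1}; U {1,3}->{3}
So after constraint 2: D(Z) = {1}

Answer: {1}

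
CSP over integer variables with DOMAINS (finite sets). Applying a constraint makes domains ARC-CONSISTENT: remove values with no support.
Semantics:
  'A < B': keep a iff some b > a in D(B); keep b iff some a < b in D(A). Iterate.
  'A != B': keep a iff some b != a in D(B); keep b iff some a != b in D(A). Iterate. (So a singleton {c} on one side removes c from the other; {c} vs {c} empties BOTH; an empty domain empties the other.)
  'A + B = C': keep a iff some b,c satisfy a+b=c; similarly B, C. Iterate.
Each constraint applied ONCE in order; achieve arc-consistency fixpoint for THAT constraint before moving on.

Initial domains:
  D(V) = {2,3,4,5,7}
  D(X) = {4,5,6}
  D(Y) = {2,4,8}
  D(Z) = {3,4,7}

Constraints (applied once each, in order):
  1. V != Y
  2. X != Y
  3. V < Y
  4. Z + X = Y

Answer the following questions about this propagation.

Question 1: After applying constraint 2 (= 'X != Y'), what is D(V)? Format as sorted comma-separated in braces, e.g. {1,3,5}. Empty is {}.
Answer: {2,3,4,5,7}

Derivation:
Constraint 1 (V != Y) on D(V)={2,3,4,5,7} D(Y)={2,4,8}: no change
Constraint 2 (X != Y) on D(X)={4,5,6} D(Y)={2,4,8}: no change
So after constraint 2: D(V) = {2,3,4,5,7}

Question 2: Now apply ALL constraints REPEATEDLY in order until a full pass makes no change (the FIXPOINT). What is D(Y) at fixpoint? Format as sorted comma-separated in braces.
Answer: {8}

Derivation:
pass 0 (initial): D(Y)={2,4,8}
pass 1: X {4,5,6}->{4,5}; Y {2,4,8}->{8}; Z {3,4,7}->{3,4}
pass 2: no change
Fixpoint after 2 passes: D(Y) = {8}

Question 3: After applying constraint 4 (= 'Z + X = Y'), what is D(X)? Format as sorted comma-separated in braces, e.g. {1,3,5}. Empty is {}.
Answer: {4,5}

Derivation:
Constraint 1 (V != Y) on D(V)={2,3,4,5,7} D(Y)={2,4,8}: no change
Constraint 2 (X != Y) on D(X)={4,5,6} D(Y)={2,4,8}: no change
Constraint 3 (V < Y) on D(V)={2,3,4,5,7} D(Y)={2,4,8}: Y {2,4,8}->{4,8}
Constraint 4 (Z + X = Y) on D(Z)={3,4,7} D(X)={4,5,6} D(Y)={4,8}: Z {3,4,7}->{3,4}; X {4,5,6}->{4,5}; Y {4,8}->{8}
So after constraint 4: D(X) = {4,5}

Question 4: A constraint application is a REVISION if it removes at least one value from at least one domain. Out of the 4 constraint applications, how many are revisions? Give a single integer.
Constraint 1 (V != Y) on D(V)={2,3,4,5,7} D(Y)={2,4,8}: no change => not a revision
Constraint 2 (X != Y) on D(X)={4,5,6} D(Y)={2,4,8}: no change => not a revision
Constraint 3 (V < Y) on D(V)={2,3,4,5,7} D(Y)={2,4,8}: Y {2,4,8}->{4,8} => REVISION
Constraint 4 (Z + X = Y) on D(Z)={3,4,7} D(X)={4,5,6} D(Y)={4,8}: Z {3,4,7}->{3,4}; X {4,5,6}->{4,5}; Y {4,8}->{8} => REVISION
Total revisions = 2

Answer: 2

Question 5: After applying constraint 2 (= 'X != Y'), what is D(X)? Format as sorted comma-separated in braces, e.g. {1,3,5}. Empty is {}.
Constraint 1 (V != Y) on D(V)={2,3,4,5,7} D(Y)={2,4,8}: no change
Constraint 2 (X != Y) on D(X)={4,5,6} D(Y)={2,4,8}: no change
So after constraint 2: D(X) = {4,5,6}

Answer: {4,5,6}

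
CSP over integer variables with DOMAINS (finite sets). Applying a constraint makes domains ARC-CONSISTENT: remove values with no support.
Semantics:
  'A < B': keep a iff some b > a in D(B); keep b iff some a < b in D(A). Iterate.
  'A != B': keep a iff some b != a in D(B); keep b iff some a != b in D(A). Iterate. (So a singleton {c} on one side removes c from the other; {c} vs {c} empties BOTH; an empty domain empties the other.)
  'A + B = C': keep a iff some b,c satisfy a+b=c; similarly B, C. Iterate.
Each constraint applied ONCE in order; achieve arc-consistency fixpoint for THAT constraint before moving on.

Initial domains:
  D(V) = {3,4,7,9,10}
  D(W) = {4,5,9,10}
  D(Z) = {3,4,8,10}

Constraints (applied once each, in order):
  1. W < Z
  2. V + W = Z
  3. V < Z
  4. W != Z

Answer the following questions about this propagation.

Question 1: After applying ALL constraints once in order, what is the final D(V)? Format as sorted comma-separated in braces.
Constraint 1 (W < Z) on D(W)={4,5,9,10} D(Z)={3,4,8,10}: W {4,5,9,10}->{4,5,9}; Z {3,4,8,10}->{8,10}
Constraint 2 (V + W = Z) on D(V)={3,4,7,9,10} D(W)={4,5,9} D(Z)={8,10}: V {3,4,7,9,10}->{3,4}; W {4,5,9}->{4,5}; Z {8,10}->{8}
Constraint 3 (V < Z) on D(V)={3,4} D(Z)={8}: no change
Constraint 4 (W != Z) on D(W)={4,5} D(Z)={8}: no change
So after all 4 constraints: D(V) = {3,4}

Answer: {3,4}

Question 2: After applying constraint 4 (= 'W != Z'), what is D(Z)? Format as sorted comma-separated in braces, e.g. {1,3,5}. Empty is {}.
Answer: {8}

Derivation:
Constraint 1 (W < Z) on D(W)={4,5,9,10} D(Z)={3,4,8,10}: W {4,5,9,10}->{4,5,9}; Z {3,4,8,10}->{8,10}
Constraint 2 (V + W = Z) on D(V)={3,4,7,9,10} D(W)={4,5,9} D(Z)={8,10}: V {3,4,7,9,10}->{3,4}; W {4,5,9}->{4,5}; Z {8,10}->{8}
Constraint 3 (V < Z) on D(V)={3,4} D(Z)={8}: no change
Constraint 4 (W != Z) on D(W)={4,5} D(Z)={8}: no change
So after constraint 4: D(Z) = {8}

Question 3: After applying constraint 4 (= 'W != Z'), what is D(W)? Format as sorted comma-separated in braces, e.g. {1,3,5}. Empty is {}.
Constraint 1 (W < Z) on D(W)={4,5,9,10} D(Z)={3,4,8,10}: W {4,5,9,10}->{4,5,9}; Z {3,4,8,10}->{8,10}
Constraint 2 (V + W = Z) on D(V)={3,4,7,9,10} D(W)={4,5,9} D(Z)={8,10}: V {3,4,7,9,10}->{3,4}; W {4,5,9}->{4,5}; Z {8,10}->{8}
Constraint 3 (V < Z) on D(V)={3,4} D(Z)={8}: no change
Constraint 4 (W != Z) on D(W)={4,5} D(Z)={8}: no change
So after constraint 4: D(W) = {4,5}

Answer: {4,5}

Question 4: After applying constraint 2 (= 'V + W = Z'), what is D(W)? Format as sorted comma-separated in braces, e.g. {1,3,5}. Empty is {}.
Constraint 1 (W < Z) on D(W)={4,5,9,10} D(Z)={3,4,8,10}: W {4,5,9,10}->{4,5,9}; Z {3,4,8,10}->{8,10}
Constraint 2 (V + W = Z) on D(V)={3,4,7,9,10} D(W)={4,5,9} D(Z)={8,10}: V {3,4,7,9,10}->{3,4}; W {4,5,9}->{4,5}; Z {8,10}->{8}
So after constraint 2: D(W) = {4,5}

Answer: {4,5}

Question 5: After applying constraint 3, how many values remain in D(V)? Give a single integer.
Answer: 2

Derivation:
Constraint 1 (W < Z) on D(W)={4,5,9,10} D(Z)={3,4,8,10}: W {4,5,9,10}->{4,5,9}; Z {3,4,8,10}->{8,10}
Constraint 2 (V + W = Z) on D(V)={3,4,7,9,10} D(W)={4,5,9} D(Z)={8,10}: V {3,4,7,9,10}->{3,4}; W {4,5,9}->{4,5}; Z {8,10}->{8}
Constraint 3 (V < Z) on D(V)={3,4} D(Z)={8}: no change
So after constraint 3: D(V)={3,4}, size = 2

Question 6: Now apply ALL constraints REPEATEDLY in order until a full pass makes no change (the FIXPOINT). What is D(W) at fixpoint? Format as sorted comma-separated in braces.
pass 0 (initial): D(W)={4,5,9,10}
pass 1: V {3,4,7,9,10}->{3,4}; W {4,5,9,10}->{4,5}; Z {3,4,8,10}->{8}
pass 2: no change
Fixpoint after 2 passes: D(W) = {4,5}

Answer: {4,5}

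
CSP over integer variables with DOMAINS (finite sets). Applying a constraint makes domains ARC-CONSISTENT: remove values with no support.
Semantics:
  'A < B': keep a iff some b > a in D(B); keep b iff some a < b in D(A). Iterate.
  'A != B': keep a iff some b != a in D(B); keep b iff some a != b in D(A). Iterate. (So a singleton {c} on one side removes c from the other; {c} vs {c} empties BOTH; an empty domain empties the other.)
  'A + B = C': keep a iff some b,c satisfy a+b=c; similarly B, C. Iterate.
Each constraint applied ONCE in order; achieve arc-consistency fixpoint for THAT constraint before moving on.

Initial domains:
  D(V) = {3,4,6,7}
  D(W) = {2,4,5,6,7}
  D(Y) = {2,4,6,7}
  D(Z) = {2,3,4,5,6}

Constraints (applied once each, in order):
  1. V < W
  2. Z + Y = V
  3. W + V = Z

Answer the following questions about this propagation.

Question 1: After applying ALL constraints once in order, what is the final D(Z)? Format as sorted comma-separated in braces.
Answer: {}

Derivation:
Constraint 1 (V < W) on D(V)={3,4,6,7} D(W)={2,4,5,6,7}: V {3,4,6,7}->{3,4,6}; W {2,4,5,6,7}->{4,5,6,7}
Constraint 2 (Z + Y = V) on D(Z)={2,3,4,5,6} D(Y)={2,4,6,7} D(V)={3,4,6}: Z {2,3,4,5,6}->{2,4}; Y {2,4,6,7}->{2,4}; V {3,4,6}->{4,6}
Constraint 3 (W + V = Z) on D(W)={4,5,6,7} D(V)={4,6} D(Z)={2,4}: W {4,5,6,7}->{}; V {4,6}->{}; Z {2,4}->{}
So after all 3 constraints: D(Z) = {}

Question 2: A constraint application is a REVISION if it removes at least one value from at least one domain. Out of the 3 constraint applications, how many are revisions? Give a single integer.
Constraint 1 (V < W) on D(V)={3,4,6,7} D(W)={2,4,5,6,7}: V {3,4,6,7}->{3,4,6}; W {2,4,5,6,7}->{4,5,6,7} => REVISION
Constraint 2 (Z + Y = V) on D(Z)={2,3,4,5,6} D(Y)={2,4,6,7} D(V)={3,4,6}: Z {2,3,4,5,6}->{2,4}; Y {2,4,6,7}->{2,4}; V {3,4,6}->{4,6} => REVISION
Constraint 3 (W + V = Z) on D(W)={4,5,6,7} D(V)={4,6} D(Z)={2,4}: W {4,5,6,7}->{}; V {4,6}->{}; Z {2,4}->{} => REVISION
Total revisions = 3

Answer: 3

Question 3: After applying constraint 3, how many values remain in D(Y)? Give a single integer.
Constraint 1 (V < W) on D(V)={3,4,6,7} D(W)={2,4,5,6,7}: V {3,4,6,7}->{3,4,6}; W {2,4,5,6,7}->{4,5,6,7}
Constraint 2 (Z + Y = V) on D(Z)={2,3,4,5,6} D(Y)={2,4,6,7} D(V)={3,4,6}: Z {2,3,4,5,6}->{2,4}; Y {2,4,6,7}->{2,4}; V {3,4,6}->{4,6}
Constraint 3 (W + V = Z) on D(W)={4,5,6,7} D(V)={4,6} D(Z)={2,4}: W {4,5,6,7}->{}; V {4,6}->{}; Z {2,4}->{}
So after constraint 3: D(Y)={2,4}, size = 2

Answer: 2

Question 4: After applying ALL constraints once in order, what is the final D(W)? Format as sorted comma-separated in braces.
Answer: {}

Derivation:
Constraint 1 (V < W) on D(V)={3,4,6,7} D(W)={2,4,5,6,7}: V {3,4,6,7}->{3,4,6}; W {2,4,5,6,7}->{4,5,6,7}
Constraint 2 (Z + Y = V) on D(Z)={2,3,4,5,6} D(Y)={2,4,6,7} D(V)={3,4,6}: Z {2,3,4,5,6}->{2,4}; Y {2,4,6,7}->{2,4}; V {3,4,6}->{4,6}
Constraint 3 (W + V = Z) on D(W)={4,5,6,7} D(V)={4,6} D(Z)={2,4}: W {4,5,6,7}->{}; V {4,6}->{}; Z {2,4}->{}
So after all 3 constraints: D(W) = {}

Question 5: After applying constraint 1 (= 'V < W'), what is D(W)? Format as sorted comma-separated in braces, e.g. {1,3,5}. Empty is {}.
Answer: {4,5,6,7}

Derivation:
Constraint 1 (V < W) on D(V)={3,4,6,7} D(W)={2,4,5,6,7}: V {3,4,6,7}->{3,4,6}; W {2,4,5,6,7}->{4,5,6,7}
So after constraint 1: D(W) = {4,5,6,7}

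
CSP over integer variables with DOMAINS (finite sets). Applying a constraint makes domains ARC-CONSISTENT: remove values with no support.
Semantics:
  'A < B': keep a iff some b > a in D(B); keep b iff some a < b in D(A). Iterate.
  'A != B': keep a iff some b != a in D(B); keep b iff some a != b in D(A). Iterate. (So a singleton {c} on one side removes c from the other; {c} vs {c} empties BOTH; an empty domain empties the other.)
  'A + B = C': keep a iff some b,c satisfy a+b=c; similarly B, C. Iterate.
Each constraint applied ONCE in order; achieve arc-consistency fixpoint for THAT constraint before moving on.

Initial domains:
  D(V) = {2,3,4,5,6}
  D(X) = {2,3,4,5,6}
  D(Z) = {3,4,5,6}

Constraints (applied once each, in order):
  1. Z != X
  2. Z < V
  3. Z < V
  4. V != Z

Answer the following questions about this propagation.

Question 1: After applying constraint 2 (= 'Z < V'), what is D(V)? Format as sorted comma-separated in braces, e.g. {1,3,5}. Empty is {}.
Answer: {4,5,6}

Derivation:
Constraint 1 (Z != X) on D(Z)={3,4,5,6} D(X)={2,3,4,5,6}: no change
Constraint 2 (Z < V) on D(Z)={3,4,5,6} D(V)={2,3,4,5,6}: Z {3,4,5,6}->{3,4,5}; V {2,3,4,5,6}->{4,5,6}
So after constraint 2: D(V) = {4,5,6}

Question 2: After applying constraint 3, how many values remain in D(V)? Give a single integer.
Answer: 3

Derivation:
Constraint 1 (Z != X) on D(Z)={3,4,5,6} D(X)={2,3,4,5,6}: no change
Constraint 2 (Z < V) on D(Z)={3,4,5,6} D(V)={2,3,4,5,6}: Z {3,4,5,6}->{3,4,5}; V {2,3,4,5,6}->{4,5,6}
Constraint 3 (Z < V) on D(Z)={3,4,5} D(V)={4,5,6}: no change
So after constraint 3: D(V)={4,5,6}, size = 3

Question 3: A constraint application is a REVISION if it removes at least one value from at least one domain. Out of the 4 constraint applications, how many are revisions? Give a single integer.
Answer: 1

Derivation:
Constraint 1 (Z != X) on D(Z)={3,4,5,6} D(X)={2,3,4,5,6}: no change => not a revision
Constraint 2 (Z < V) on D(Z)={3,4,5,6} D(V)={2,3,4,5,6}: Z {3,4,5,6}->{3,4,5}; V {2,3,4,5,6}->{4,5,6} => REVISION
Constraint 3 (Z < V) on D(Z)={3,4,5} D(V)={4,5,6}: no change => not a revision
Constraint 4 (V != Z) on D(V)={4,5,6} D(Z)={3,4,5}: no change => not a revision
Total revisions = 1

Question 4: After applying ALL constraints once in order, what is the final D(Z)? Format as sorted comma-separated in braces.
Constraint 1 (Z != X) on D(Z)={3,4,5,6} D(X)={2,3,4,5,6}: no change
Constraint 2 (Z < V) on D(Z)={3,4,5,6} D(V)={2,3,4,5,6}: Z {3,4,5,6}->{3,4,5}; V {2,3,4,5,6}->{4,5,6}
Constraint 3 (Z < V) on D(Z)={3,4,5} D(V)={4,5,6}: no change
Constraint 4 (V != Z) on D(V)={4,5,6} D(Z)={3,4,5}: no change
So after all 4 constraints: D(Z) = {3,4,5}

Answer: {3,4,5}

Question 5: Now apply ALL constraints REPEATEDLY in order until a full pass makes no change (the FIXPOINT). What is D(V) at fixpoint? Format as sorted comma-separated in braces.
pass 0 (initial): D(V)={2,3,4,5,6}
pass 1: V {2,3,4,5,6}->{4,5,6}; Z {3,4,5,6}->{3,4,5}
pass 2: no change
Fixpoint after 2 passes: D(V) = {4,5,6}

Answer: {4,5,6}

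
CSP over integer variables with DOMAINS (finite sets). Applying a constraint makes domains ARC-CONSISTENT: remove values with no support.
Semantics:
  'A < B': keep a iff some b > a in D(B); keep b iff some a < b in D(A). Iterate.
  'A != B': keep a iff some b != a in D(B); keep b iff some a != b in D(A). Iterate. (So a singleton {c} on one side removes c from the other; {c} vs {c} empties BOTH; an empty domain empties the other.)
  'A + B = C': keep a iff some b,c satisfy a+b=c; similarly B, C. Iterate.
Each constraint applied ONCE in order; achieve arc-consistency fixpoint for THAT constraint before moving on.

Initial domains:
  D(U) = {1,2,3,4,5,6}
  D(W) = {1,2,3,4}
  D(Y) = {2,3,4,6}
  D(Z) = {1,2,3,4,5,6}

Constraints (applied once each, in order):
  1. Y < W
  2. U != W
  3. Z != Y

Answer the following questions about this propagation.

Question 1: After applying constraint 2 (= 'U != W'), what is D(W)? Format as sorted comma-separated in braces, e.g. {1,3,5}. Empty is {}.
Constraint 1 (Y < W) on D(Y)={2,3,4,6} D(W)={1,2,3,4}: Y {2,3,4,6}->{2,3}; W {1,2,3,4}->{3,4}
Constraint 2 (U != W) on D(U)={1,2,3,4,5,6} D(W)={3,4}: no change
So after constraint 2: D(W) = {3,4}

Answer: {3,4}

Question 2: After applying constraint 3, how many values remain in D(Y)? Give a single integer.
Constraint 1 (Y < W) on D(Y)={2,3,4,6} D(W)={1,2,3,4}: Y {2,3,4,6}->{2,3}; W {1,2,3,4}->{3,4}
Constraint 2 (U != W) on D(U)={1,2,3,4,5,6} D(W)={3,4}: no change
Constraint 3 (Z != Y) on D(Z)={1,2,3,4,5,6} D(Y)={2,3}: no change
So after constraint 3: D(Y)={2,3}, size = 2

Answer: 2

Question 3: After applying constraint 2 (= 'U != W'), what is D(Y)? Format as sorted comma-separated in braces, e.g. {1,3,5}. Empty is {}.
Answer: {2,3}

Derivation:
Constraint 1 (Y < W) on D(Y)={2,3,4,6} D(W)={1,2,3,4}: Y {2,3,4,6}->{2,3}; W {1,2,3,4}->{3,4}
Constraint 2 (U != W) on D(U)={1,2,3,4,5,6} D(W)={3,4}: no change
So after constraint 2: D(Y) = {2,3}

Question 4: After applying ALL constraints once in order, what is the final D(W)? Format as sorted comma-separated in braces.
Answer: {3,4}

Derivation:
Constraint 1 (Y < W) on D(Y)={2,3,4,6} D(W)={1,2,3,4}: Y {2,3,4,6}->{2,3}; W {1,2,3,4}->{3,4}
Constraint 2 (U != W) on D(U)={1,2,3,4,5,6} D(W)={3,4}: no change
Constraint 3 (Z != Y) on D(Z)={1,2,3,4,5,6} D(Y)={2,3}: no change
So after all 3 constraints: D(W) = {3,4}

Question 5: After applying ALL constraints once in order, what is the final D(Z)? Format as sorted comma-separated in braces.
Constraint 1 (Y < W) on D(Y)={2,3,4,6} D(W)={1,2,3,4}: Y {2,3,4,6}->{2,3}; W {1,2,3,4}->{3,4}
Constraint 2 (U != W) on D(U)={1,2,3,4,5,6} D(W)={3,4}: no change
Constraint 3 (Z != Y) on D(Z)={1,2,3,4,5,6} D(Y)={2,3}: no change
So after all 3 constraints: D(Z) = {1,2,3,4,5,6}

Answer: {1,2,3,4,5,6}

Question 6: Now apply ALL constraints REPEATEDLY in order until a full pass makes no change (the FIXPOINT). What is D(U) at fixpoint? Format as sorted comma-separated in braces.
Answer: {1,2,3,4,5,6}

Derivation:
pass 0 (initial): D(U)={1,2,3,4,5,6}
pass 1: W {1,2,3,4}->{3,4}; Y {2,3,4,6}->{2,3}
pass 2: no change
Fixpoint after 2 passes: D(U) = {1,2,3,4,5,6}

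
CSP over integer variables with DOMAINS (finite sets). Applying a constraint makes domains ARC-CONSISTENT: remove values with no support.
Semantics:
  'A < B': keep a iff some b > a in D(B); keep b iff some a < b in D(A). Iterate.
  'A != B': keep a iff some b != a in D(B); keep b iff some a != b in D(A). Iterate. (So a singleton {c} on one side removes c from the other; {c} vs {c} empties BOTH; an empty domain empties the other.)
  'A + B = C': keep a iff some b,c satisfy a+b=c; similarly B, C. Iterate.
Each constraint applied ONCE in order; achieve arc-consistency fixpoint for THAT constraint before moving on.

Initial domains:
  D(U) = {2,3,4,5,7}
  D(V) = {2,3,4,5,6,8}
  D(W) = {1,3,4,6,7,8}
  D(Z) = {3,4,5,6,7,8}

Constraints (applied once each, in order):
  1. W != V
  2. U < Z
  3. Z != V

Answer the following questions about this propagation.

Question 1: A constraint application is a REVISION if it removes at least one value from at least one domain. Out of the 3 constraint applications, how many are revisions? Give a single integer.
Constraint 1 (W != V) on D(W)={1,3,4,6,7,8} D(V)={2,3,4,5,6,8}: no change => not a revision
Constraint 2 (U < Z) on D(U)={2,3,4,5,7} D(Z)={3,4,5,6,7,8}: no change => not a revision
Constraint 3 (Z != V) on D(Z)={3,4,5,6,7,8} D(V)={2,3,4,5,6,8}: no change => not a revision
Total revisions = 0

Answer: 0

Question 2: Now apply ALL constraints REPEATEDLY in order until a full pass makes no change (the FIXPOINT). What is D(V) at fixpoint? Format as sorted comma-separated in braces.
Answer: {2,3,4,5,6,8}

Derivation:
pass 0 (initial): D(V)={2,3,4,5,6,8}
pass 1: no change
Fixpoint after 1 passes: D(V) = {2,3,4,5,6,8}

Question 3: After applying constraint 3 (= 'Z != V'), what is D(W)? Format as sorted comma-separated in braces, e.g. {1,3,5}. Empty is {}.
Answer: {1,3,4,6,7,8}

Derivation:
Constraint 1 (W != V) on D(W)={1,3,4,6,7,8} D(V)={2,3,4,5,6,8}: no change
Constraint 2 (U < Z) on D(U)={2,3,4,5,7} D(Z)={3,4,5,6,7,8}: no change
Constraint 3 (Z != V) on D(Z)={3,4,5,6,7,8} D(V)={2,3,4,5,6,8}: no change
So after constraint 3: D(W) = {1,3,4,6,7,8}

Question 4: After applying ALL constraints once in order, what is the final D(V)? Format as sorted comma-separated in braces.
Answer: {2,3,4,5,6,8}

Derivation:
Constraint 1 (W != V) on D(W)={1,3,4,6,7,8} D(V)={2,3,4,5,6,8}: no change
Constraint 2 (U < Z) on D(U)={2,3,4,5,7} D(Z)={3,4,5,6,7,8}: no change
Constraint 3 (Z != V) on D(Z)={3,4,5,6,7,8} D(V)={2,3,4,5,6,8}: no change
So after all 3 constraints: D(V) = {2,3,4,5,6,8}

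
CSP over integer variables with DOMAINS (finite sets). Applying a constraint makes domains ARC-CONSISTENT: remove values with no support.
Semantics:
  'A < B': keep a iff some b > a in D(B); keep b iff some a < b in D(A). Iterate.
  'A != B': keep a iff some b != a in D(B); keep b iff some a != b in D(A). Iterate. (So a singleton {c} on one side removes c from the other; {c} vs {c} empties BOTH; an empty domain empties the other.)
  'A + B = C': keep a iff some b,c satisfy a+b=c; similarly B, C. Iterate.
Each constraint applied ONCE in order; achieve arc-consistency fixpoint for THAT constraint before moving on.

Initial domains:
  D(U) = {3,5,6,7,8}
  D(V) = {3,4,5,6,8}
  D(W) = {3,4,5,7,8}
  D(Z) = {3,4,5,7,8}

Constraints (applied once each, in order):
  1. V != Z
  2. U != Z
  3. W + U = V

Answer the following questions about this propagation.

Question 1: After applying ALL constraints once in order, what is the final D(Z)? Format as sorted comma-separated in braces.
Constraint 1 (V != Z) on D(V)={3,4,5,6,8} D(Z)={3,4,5,7,8}: no change
Constraint 2 (U != Z) on D(U)={3,5,6,7,8} D(Z)={3,4,5,7,8}: no change
Constraint 3 (W + U = V) on D(W)={3,4,5,7,8} D(U)={3,5,6,7,8} D(V)={3,4,5,6,8}: W {3,4,5,7,8}->{3,5}; U {3,5,6,7,8}->{3,5}; V {3,4,5,6,8}->{6,8}
So after all 3 constraints: D(Z) = {3,4,5,7,8}

Answer: {3,4,5,7,8}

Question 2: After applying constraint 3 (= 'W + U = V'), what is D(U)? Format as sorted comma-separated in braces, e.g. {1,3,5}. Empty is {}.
Constraint 1 (V != Z) on D(V)={3,4,5,6,8} D(Z)={3,4,5,7,8}: no change
Constraint 2 (U != Z) on D(U)={3,5,6,7,8} D(Z)={3,4,5,7,8}: no change
Constraint 3 (W + U = V) on D(W)={3,4,5,7,8} D(U)={3,5,6,7,8} D(V)={3,4,5,6,8}: W {3,4,5,7,8}->{3,5}; U {3,5,6,7,8}->{3,5}; V {3,4,5,6,8}->{6,8}
So after constraint 3: D(U) = {3,5}

Answer: {3,5}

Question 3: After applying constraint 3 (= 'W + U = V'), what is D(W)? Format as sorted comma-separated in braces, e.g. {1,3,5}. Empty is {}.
Constraint 1 (V != Z) on D(V)={3,4,5,6,8} D(Z)={3,4,5,7,8}: no change
Constraint 2 (U != Z) on D(U)={3,5,6,7,8} D(Z)={3,4,5,7,8}: no change
Constraint 3 (W + U = V) on D(W)={3,4,5,7,8} D(U)={3,5,6,7,8} D(V)={3,4,5,6,8}: W {3,4,5,7,8}->{3,5}; U {3,5,6,7,8}->{3,5}; V {3,4,5,6,8}->{6,8}
So after constraint 3: D(W) = {3,5}

Answer: {3,5}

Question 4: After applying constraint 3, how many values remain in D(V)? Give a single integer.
Answer: 2

Derivation:
Constraint 1 (V != Z) on D(V)={3,4,5,6,8} D(Z)={3,4,5,7,8}: no change
Constraint 2 (U != Z) on D(U)={3,5,6,7,8} D(Z)={3,4,5,7,8}: no change
Constraint 3 (W + U = V) on D(W)={3,4,5,7,8} D(U)={3,5,6,7,8} D(V)={3,4,5,6,8}: W {3,4,5,7,8}->{3,5}; U {3,5,6,7,8}->{3,5}; V {3,4,5,6,8}->{6,8}
So after constraint 3: D(V)={6,8}, size = 2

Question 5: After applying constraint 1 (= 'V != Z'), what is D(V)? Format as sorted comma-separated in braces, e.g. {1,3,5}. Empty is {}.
Constraint 1 (V != Z) on D(V)={3,4,5,6,8} D(Z)={3,4,5,7,8}: no change
So after constraint 1: D(V) = {3,4,5,6,8}

Answer: {3,4,5,6,8}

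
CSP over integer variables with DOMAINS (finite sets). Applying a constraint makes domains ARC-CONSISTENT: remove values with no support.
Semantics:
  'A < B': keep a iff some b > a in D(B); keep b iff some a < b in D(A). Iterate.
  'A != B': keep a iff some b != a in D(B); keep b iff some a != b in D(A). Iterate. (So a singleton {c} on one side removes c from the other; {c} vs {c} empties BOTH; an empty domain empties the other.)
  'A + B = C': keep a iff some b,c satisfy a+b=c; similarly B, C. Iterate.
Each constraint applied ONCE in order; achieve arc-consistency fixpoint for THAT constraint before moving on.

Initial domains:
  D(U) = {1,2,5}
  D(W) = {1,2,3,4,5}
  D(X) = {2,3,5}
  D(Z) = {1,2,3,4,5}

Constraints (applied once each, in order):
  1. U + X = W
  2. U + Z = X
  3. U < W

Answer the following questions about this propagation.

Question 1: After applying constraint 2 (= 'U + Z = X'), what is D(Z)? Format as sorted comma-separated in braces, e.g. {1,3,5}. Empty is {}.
Answer: {1,2}

Derivation:
Constraint 1 (U + X = W) on D(U)={1,2,5} D(X)={2,3,5} D(W)={1,2,3,4,5}: U {1,2,5}->{1,2}; X {2,3,5}->{2,3}; W {1,2,3,4,5}->{3,4,5}
Constraint 2 (U + Z = X) on D(U)={1,2} D(Z)={1,2,3,4,5} D(X)={2,3}: Z {1,2,3,4,5}->{1,2}
So after constraint 2: D(Z) = {1,2}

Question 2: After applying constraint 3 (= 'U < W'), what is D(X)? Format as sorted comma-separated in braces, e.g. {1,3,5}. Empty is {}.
Constraint 1 (U + X = W) on D(U)={1,2,5} D(X)={2,3,5} D(W)={1,2,3,4,5}: U {1,2,5}->{1,2}; X {2,3,5}->{2,3}; W {1,2,3,4,5}->{3,4,5}
Constraint 2 (U + Z = X) on D(U)={1,2} D(Z)={1,2,3,4,5} D(X)={2,3}: Z {1,2,3,4,5}->{1,2}
Constraint 3 (U < W) on D(U)={1,2} D(W)={3,4,5}: no change
So after constraint 3: D(X) = {2,3}

Answer: {2,3}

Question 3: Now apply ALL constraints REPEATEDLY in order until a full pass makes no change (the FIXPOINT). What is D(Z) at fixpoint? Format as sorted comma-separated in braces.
Answer: {1,2}

Derivation:
pass 0 (initial): D(Z)={1,2,3,4,5}
pass 1: U {1,2,5}->{1,2}; W {1,2,3,4,5}->{3,4,5}; X {2,3,5}->{2,3}; Z {1,2,3,4,5}->{1,2}
pass 2: no change
Fixpoint after 2 passes: D(Z) = {1,2}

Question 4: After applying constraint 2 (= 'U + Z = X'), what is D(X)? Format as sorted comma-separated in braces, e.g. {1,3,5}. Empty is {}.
Constraint 1 (U + X = W) on D(U)={1,2,5} D(X)={2,3,5} D(W)={1,2,3,4,5}: U {1,2,5}->{1,2}; X {2,3,5}->{2,3}; W {1,2,3,4,5}->{3,4,5}
Constraint 2 (U + Z = X) on D(U)={1,2} D(Z)={1,2,3,4,5} D(X)={2,3}: Z {1,2,3,4,5}->{1,2}
So after constraint 2: D(X) = {2,3}

Answer: {2,3}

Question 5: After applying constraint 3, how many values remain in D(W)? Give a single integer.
Constraint 1 (U + X = W) on D(U)={1,2,5} D(X)={2,3,5} D(W)={1,2,3,4,5}: U {1,2,5}->{1,2}; X {2,3,5}->{2,3}; W {1,2,3,4,5}->{3,4,5}
Constraint 2 (U + Z = X) on D(U)={1,2} D(Z)={1,2,3,4,5} D(X)={2,3}: Z {1,2,3,4,5}->{1,2}
Constraint 3 (U < W) on D(U)={1,2} D(W)={3,4,5}: no change
So after constraint 3: D(W)={3,4,5}, size = 3

Answer: 3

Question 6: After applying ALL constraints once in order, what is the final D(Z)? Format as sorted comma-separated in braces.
Answer: {1,2}

Derivation:
Constraint 1 (U + X = W) on D(U)={1,2,5} D(X)={2,3,5} D(W)={1,2,3,4,5}: U {1,2,5}->{1,2}; X {2,3,5}->{2,3}; W {1,2,3,4,5}->{3,4,5}
Constraint 2 (U + Z = X) on D(U)={1,2} D(Z)={1,2,3,4,5} D(X)={2,3}: Z {1,2,3,4,5}->{1,2}
Constraint 3 (U < W) on D(U)={1,2} D(W)={3,4,5}: no change
So after all 3 constraints: D(Z) = {1,2}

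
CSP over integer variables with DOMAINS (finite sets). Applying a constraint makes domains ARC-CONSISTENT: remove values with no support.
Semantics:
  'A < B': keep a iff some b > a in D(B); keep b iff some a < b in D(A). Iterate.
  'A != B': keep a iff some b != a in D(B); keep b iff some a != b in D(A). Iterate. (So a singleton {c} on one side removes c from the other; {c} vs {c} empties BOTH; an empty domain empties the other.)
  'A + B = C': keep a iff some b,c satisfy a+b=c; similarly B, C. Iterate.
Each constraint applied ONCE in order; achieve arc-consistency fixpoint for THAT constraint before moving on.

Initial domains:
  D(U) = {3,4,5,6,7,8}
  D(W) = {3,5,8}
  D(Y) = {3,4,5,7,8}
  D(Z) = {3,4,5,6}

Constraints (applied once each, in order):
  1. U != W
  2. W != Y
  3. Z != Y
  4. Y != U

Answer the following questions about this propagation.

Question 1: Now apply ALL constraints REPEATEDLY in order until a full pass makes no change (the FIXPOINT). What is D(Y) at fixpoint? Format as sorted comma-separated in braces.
pass 0 (initial): D(Y)={3,4,5,7,8}
pass 1: no change
Fixpoint after 1 passes: D(Y) = {3,4,5,7,8}

Answer: {3,4,5,7,8}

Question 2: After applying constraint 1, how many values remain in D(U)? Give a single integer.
Constraint 1 (U != W) on D(U)={3,4,5,6,7,8} D(W)={3,5,8}: no change
So after constraint 1: D(U)={3,4,5,6,7,8}, size = 6

Answer: 6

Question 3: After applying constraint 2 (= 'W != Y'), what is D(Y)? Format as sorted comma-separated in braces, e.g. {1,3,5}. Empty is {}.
Answer: {3,4,5,7,8}

Derivation:
Constraint 1 (U != W) on D(U)={3,4,5,6,7,8} D(W)={3,5,8}: no change
Constraint 2 (W != Y) on D(W)={3,5,8} D(Y)={3,4,5,7,8}: no change
So after constraint 2: D(Y) = {3,4,5,7,8}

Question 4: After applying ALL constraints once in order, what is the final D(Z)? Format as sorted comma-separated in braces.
Constraint 1 (U != W) on D(U)={3,4,5,6,7,8} D(W)={3,5,8}: no change
Constraint 2 (W != Y) on D(W)={3,5,8} D(Y)={3,4,5,7,8}: no change
Constraint 3 (Z != Y) on D(Z)={3,4,5,6} D(Y)={3,4,5,7,8}: no change
Constraint 4 (Y != U) on D(Y)={3,4,5,7,8} D(U)={3,4,5,6,7,8}: no change
So after all 4 constraints: D(Z) = {3,4,5,6}

Answer: {3,4,5,6}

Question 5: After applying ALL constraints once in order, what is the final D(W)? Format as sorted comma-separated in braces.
Constraint 1 (U != W) on D(U)={3,4,5,6,7,8} D(W)={3,5,8}: no change
Constraint 2 (W != Y) on D(W)={3,5,8} D(Y)={3,4,5,7,8}: no change
Constraint 3 (Z != Y) on D(Z)={3,4,5,6} D(Y)={3,4,5,7,8}: no change
Constraint 4 (Y != U) on D(Y)={3,4,5,7,8} D(U)={3,4,5,6,7,8}: no change
So after all 4 constraints: D(W) = {3,5,8}

Answer: {3,5,8}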